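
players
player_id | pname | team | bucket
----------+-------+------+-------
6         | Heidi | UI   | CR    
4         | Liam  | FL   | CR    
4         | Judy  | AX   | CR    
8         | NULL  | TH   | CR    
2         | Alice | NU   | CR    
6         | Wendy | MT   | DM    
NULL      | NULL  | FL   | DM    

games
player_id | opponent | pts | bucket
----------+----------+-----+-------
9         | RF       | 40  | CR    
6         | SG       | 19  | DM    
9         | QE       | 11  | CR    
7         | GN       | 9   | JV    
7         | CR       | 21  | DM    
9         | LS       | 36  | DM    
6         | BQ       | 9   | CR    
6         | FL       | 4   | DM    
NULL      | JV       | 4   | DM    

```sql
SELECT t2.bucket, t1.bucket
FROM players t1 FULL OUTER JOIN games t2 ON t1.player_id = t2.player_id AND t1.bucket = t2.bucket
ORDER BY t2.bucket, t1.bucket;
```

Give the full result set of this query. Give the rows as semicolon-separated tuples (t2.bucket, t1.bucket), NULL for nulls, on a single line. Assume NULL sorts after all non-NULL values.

(CR, CR); (CR, NULL); (CR, NULL); (DM, DM); (DM, DM); (DM, NULL); (DM, NULL); (DM, NULL); (JV, NULL); (NULL, CR); (NULL, CR); (NULL, CR); (NULL, CR); (NULL, DM)

FULL OUTER JOIN keeps every row from both sides; unmatched rows get NULL for the other side's columns.
Matching on t1.player_id = t2.player_id AND t1.bucket = t2.bucket. A NULL in a compared column never satisfies the condition.
- t1[0] player_id=6, bucket=CR → 1 match(es) in t2 → 1 row(s).
- t1[1] player_id=4, bucket=CR → no match; kept with NULLs on the t2 side.
- t1[2] player_id=4, bucket=CR → no match; kept with NULLs on the t2 side.
- t1[3] player_id=8, bucket=CR → no match; kept with NULLs on the t2 side.
- t1[4] player_id=2, bucket=CR → no match; kept with NULLs on the t2 side.
- t1[5] player_id=6, bucket=DM → 2 match(es) in t2 → 2 row(s).
- t1[6] player_id=NULL, bucket=DM → no match; kept with NULLs on the t2 side.
- 6 t2 row(s) had no t1 match → kept, t1 columns NULL.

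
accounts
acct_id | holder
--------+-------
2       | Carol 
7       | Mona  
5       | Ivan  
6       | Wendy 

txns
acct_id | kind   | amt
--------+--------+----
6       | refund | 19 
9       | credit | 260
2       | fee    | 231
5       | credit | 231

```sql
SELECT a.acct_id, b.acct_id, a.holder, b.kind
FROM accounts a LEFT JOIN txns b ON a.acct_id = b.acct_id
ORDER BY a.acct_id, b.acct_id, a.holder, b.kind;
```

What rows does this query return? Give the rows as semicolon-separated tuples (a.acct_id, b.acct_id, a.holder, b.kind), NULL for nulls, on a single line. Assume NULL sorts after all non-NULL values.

LEFT JOIN keeps every row from `accounts`; unmatched rows get NULL for `txns`'s columns.
Matching on a.acct_id = b.acct_id.
- a[0] acct_id=2 → 1 match(es) in b → 1 row(s).
- a[1] acct_id=7 → no match; kept with NULLs on the b side.
- a[2] acct_id=5 → 1 match(es) in b → 1 row(s).
- a[3] acct_id=6 → 1 match(es) in b → 1 row(s).
After projecting and ordering:
a.acct_id | b.acct_id | a.holder | b.kind
2 | 2 | Carol | fee
5 | 5 | Ivan | credit
6 | 6 | Wendy | refund
7 | NULL | Mona | NULL

(2, 2, Carol, fee); (5, 5, Ivan, credit); (6, 6, Wendy, refund); (7, NULL, Mona, NULL)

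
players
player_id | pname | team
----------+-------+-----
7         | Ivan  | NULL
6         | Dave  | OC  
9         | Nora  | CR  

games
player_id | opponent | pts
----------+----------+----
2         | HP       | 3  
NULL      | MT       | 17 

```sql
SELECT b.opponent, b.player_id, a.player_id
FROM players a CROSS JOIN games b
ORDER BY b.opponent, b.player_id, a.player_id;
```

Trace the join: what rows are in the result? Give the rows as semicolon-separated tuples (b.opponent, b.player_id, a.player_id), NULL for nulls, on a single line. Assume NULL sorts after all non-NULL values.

(HP, 2, 6); (HP, 2, 7); (HP, 2, 9); (MT, NULL, 6); (MT, NULL, 7); (MT, NULL, 9)

CROSS JOIN pairs every row of `players` with every row of `games`: 3 × 2 = 6 rows.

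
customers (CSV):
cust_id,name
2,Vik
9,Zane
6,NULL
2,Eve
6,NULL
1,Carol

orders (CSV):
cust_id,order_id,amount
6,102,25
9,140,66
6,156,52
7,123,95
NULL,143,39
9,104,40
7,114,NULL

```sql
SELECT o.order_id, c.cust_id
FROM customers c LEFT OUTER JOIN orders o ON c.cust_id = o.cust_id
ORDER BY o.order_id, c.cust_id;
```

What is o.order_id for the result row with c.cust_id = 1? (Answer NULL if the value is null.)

NULL

LEFT JOIN keeps every row from `customers`; unmatched rows get NULL for `orders`'s columns.
Matching on c.cust_id = o.cust_id. A NULL in a compared column never satisfies the condition.
- cust_id=2: no o row matches, row kept with o columns NULL.
- cust_id=9: 2 matching o row(s), so 2 row(s) emitted.
- cust_id=6: 2 matching o row(s), so 2 row(s) emitted.
- cust_id=2: no o row matches, row kept with o columns NULL.
- cust_id=6: 2 matching o row(s), so 2 row(s) emitted.
- cust_id=1: no o row matches, row kept with o columns NULL.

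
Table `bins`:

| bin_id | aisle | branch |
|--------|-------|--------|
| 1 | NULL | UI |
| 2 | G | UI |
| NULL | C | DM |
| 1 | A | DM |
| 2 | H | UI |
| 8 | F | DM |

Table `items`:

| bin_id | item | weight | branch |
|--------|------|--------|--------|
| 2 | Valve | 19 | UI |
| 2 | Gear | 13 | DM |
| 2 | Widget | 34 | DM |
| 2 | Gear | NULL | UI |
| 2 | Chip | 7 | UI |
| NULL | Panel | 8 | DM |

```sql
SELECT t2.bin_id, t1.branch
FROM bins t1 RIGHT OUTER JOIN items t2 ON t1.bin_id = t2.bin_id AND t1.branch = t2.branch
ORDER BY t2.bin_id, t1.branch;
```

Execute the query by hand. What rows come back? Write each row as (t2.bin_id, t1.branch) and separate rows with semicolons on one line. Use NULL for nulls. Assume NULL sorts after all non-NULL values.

RIGHT JOIN keeps every row from `items`; unmatched rows get NULL for `bins`'s columns.
Matching on t1.bin_id = t2.bin_id AND t1.branch = t2.branch. A NULL in a compared column never satisfies the condition.
- t1[0] bin_id=1, branch=UI → no match.
- t1[1] bin_id=2, branch=UI → 3 match(es) in t2 → 3 row(s).
- t1[2] bin_id=NULL, branch=DM → no match.
- t1[3] bin_id=1, branch=DM → no match.
- t1[4] bin_id=2, branch=UI → 3 match(es) in t2 → 3 row(s).
- t1[5] bin_id=8, branch=DM → no match.
- 3 row(s) from t2 found no t1 partner → padded with NULL.
After projecting and ordering:
t2.bin_id | t1.branch
2 | UI
2 | UI
2 | UI
2 | UI
2 | UI
2 | UI
2 | NULL
2 | NULL
NULL | NULL

(2, UI); (2, UI); (2, UI); (2, UI); (2, UI); (2, UI); (2, NULL); (2, NULL); (NULL, NULL)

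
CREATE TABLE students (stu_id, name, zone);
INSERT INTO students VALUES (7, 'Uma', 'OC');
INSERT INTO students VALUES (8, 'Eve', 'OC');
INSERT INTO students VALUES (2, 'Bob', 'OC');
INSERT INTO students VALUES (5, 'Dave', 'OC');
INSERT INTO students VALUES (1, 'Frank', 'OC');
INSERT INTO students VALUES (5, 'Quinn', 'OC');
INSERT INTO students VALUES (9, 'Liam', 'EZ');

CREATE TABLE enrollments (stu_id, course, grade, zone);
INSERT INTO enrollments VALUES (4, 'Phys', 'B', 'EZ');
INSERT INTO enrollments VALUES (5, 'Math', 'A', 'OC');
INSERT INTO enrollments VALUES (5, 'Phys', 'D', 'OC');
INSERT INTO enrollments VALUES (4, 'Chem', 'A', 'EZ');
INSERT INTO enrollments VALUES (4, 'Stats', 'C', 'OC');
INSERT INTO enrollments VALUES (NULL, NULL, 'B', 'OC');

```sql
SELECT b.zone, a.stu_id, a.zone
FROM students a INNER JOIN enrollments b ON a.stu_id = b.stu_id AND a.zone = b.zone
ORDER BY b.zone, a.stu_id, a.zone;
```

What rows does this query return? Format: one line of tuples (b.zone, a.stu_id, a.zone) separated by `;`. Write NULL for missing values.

(OC, 5, OC); (OC, 5, OC); (OC, 5, OC); (OC, 5, OC)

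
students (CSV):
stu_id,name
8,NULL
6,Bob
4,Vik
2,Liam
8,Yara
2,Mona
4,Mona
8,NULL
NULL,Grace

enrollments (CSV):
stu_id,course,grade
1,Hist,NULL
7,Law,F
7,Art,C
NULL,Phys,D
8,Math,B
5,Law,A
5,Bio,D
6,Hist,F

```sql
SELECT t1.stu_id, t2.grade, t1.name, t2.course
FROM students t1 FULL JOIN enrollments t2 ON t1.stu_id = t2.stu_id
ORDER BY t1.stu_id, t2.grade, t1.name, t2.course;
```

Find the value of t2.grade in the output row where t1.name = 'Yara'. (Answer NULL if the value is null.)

B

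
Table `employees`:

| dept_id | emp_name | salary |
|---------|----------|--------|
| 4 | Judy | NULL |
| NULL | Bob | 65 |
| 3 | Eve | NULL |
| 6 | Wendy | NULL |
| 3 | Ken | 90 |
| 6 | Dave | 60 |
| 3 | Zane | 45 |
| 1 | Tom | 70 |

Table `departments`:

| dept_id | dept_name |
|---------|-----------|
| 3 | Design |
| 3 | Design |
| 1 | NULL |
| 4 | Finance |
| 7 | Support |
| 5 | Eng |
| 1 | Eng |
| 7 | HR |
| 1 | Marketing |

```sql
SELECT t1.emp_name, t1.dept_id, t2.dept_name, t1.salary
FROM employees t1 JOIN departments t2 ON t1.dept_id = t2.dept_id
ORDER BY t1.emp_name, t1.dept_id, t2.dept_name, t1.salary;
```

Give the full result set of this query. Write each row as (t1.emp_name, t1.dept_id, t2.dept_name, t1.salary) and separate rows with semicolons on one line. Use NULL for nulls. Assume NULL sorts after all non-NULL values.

INNER JOIN keeps only pairs where the ON condition holds.
Matching on t1.dept_id = t2.dept_id. A NULL in a compared column never satisfies the condition.
- t1[0] dept_id=4 → 1 match(es) in t2 → 1 row(s).
- t1[1] dept_id=NULL → no match; dropped.
- t1[2] dept_id=3 → 2 match(es) in t2 → 2 row(s).
- t1[3] dept_id=6 → no match; dropped.
- t1[4] dept_id=3 → 2 match(es) in t2 → 2 row(s).
- t1[5] dept_id=6 → no match; dropped.
- t1[6] dept_id=3 → 2 match(es) in t2 → 2 row(s).
- t1[7] dept_id=1 → 3 match(es) in t2 → 3 row(s).
After projecting and ordering:
t1.emp_name | t1.dept_id | t2.dept_name | t1.salary
Eve | 3 | Design | NULL
Eve | 3 | Design | NULL
Judy | 4 | Finance | NULL
Ken | 3 | Design | 90
Ken | 3 | Design | 90
Tom | 1 | Eng | 70
Tom | 1 | Marketing | 70
Tom | 1 | NULL | 70
Zane | 3 | Design | 45
Zane | 3 | Design | 45

(Eve, 3, Design, NULL); (Eve, 3, Design, NULL); (Judy, 4, Finance, NULL); (Ken, 3, Design, 90); (Ken, 3, Design, 90); (Tom, 1, Eng, 70); (Tom, 1, Marketing, 70); (Tom, 1, NULL, 70); (Zane, 3, Design, 45); (Zane, 3, Design, 45)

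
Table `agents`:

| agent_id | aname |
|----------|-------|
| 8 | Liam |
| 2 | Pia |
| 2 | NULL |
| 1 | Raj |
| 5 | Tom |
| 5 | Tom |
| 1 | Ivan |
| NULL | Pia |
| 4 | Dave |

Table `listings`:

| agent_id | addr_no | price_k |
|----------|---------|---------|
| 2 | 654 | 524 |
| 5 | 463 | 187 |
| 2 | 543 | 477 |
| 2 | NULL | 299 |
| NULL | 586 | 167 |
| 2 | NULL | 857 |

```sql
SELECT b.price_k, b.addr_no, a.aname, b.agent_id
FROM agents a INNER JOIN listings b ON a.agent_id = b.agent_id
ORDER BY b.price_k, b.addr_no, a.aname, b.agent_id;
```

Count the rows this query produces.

INNER JOIN keeps only pairs where the ON condition holds.
Matching on a.agent_id = b.agent_id. A NULL in a compared column never satisfies the condition.
Matched pairs: 10.
Total: 10 rows.

10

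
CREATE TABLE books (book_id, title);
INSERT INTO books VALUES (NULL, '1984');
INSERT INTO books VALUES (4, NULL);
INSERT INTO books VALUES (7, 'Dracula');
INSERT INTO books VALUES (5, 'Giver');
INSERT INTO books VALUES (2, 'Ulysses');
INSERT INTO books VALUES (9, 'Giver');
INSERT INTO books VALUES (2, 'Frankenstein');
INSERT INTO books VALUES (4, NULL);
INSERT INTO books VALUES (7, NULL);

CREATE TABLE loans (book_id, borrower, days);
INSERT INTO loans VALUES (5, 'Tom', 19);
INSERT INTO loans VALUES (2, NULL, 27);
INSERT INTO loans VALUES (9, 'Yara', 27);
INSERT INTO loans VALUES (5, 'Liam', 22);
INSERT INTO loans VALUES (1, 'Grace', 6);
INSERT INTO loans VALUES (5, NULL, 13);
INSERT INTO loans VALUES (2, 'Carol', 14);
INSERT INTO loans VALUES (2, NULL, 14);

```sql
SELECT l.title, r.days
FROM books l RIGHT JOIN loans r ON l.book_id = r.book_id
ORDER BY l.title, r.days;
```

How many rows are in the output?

11

RIGHT JOIN keeps every row from `loans`; unmatched rows get NULL for `books`'s columns.
Matching on l.book_id = r.book_id. A NULL in a compared column never satisfies the condition.
Matched pairs: 10; unmatched r rows kept: 1.
Total: 10 matched + 1 padded = 11 rows.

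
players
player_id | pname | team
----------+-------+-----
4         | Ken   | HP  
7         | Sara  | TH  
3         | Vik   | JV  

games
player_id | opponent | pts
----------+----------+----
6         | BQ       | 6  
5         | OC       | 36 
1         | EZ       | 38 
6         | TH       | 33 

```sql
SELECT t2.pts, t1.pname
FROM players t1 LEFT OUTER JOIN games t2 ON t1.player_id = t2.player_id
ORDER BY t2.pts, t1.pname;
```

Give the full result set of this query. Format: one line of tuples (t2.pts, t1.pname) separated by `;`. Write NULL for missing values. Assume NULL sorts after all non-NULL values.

LEFT JOIN keeps every row from `players`; unmatched rows get NULL for `games`'s columns.
Matching on t1.player_id = t2.player_id.
- t1 row (player_id=4): no match → kept, t2 columns NULL.
- t1 row (player_id=7): no match → kept, t2 columns NULL.
- t1 row (player_id=3): no match → kept, t2 columns NULL.
After projecting and ordering:
t2.pts | t1.pname
NULL | Ken
NULL | Sara
NULL | Vik

(NULL, Ken); (NULL, Sara); (NULL, Vik)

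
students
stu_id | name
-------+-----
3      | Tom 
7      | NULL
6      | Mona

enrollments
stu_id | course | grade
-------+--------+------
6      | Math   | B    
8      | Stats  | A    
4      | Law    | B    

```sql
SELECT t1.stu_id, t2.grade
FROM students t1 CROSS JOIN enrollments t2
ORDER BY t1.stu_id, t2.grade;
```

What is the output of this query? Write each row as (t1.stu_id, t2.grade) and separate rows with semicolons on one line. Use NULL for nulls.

(3, A); (3, B); (3, B); (6, A); (6, B); (6, B); (7, A); (7, B); (7, B)

CROSS JOIN pairs every row of `students` with every row of `enrollments`: 3 × 3 = 9 rows.
After projecting and ordering:
t1.stu_id | t2.grade
3 | A
3 | B
3 | B
6 | A
6 | B
6 | B
7 | A
7 | B
7 | B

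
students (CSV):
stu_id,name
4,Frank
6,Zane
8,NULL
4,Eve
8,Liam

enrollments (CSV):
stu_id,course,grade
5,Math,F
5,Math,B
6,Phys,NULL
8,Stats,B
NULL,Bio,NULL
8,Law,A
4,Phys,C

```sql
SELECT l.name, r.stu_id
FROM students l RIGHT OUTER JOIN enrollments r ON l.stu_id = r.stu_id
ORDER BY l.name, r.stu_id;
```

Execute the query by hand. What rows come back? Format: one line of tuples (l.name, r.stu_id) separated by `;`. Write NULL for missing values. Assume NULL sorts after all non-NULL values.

RIGHT JOIN keeps every row from `enrollments`; unmatched rows get NULL for `students`'s columns.
Matching on l.stu_id = r.stu_id. A NULL in a compared column never satisfies the condition.
- l (stu_id=4) pairs with 1 row(s) of r.
- l (stu_id=6) pairs with 1 row(s) of r.
- l (stu_id=8) pairs with 2 row(s) of r.
- l (stu_id=4) pairs with 1 row(s) of r.
- l (stu_id=8) pairs with 2 row(s) of r.
- 3 row(s) from r found no l partner → padded with NULL.
After projecting and ordering:
l.name | r.stu_id
Eve | 4
Frank | 4
Liam | 8
Liam | 8
Zane | 6
NULL | 5
NULL | 5
NULL | 8
NULL | 8
NULL | NULL

(Eve, 4); (Frank, 4); (Liam, 8); (Liam, 8); (Zane, 6); (NULL, 5); (NULL, 5); (NULL, 8); (NULL, 8); (NULL, NULL)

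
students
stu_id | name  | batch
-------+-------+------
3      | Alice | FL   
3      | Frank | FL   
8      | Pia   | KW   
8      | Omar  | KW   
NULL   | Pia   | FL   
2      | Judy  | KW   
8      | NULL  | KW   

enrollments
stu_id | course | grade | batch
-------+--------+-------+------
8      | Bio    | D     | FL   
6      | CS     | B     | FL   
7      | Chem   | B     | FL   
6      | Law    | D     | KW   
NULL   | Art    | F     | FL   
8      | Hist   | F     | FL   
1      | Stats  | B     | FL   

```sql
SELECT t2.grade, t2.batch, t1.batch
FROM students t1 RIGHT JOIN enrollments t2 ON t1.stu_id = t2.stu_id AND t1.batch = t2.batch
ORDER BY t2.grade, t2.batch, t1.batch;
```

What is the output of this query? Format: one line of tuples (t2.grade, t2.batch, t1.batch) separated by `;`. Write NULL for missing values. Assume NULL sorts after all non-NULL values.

RIGHT JOIN keeps every row from `enrollments`; unmatched rows get NULL for `students`'s columns.
Matching on t1.stu_id = t2.stu_id AND t1.batch = t2.batch. A NULL in a compared column never satisfies the condition.
Matched pairs: 0; unmatched t2 rows kept: 7.

(B, FL, NULL); (B, FL, NULL); (B, FL, NULL); (D, FL, NULL); (D, KW, NULL); (F, FL, NULL); (F, FL, NULL)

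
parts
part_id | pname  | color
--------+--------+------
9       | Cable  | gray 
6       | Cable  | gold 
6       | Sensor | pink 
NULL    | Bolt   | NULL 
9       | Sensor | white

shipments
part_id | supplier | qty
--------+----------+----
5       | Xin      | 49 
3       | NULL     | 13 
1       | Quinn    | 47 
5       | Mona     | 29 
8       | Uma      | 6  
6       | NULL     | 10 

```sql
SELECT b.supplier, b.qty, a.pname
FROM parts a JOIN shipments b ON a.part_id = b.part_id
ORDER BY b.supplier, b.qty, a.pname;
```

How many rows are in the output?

2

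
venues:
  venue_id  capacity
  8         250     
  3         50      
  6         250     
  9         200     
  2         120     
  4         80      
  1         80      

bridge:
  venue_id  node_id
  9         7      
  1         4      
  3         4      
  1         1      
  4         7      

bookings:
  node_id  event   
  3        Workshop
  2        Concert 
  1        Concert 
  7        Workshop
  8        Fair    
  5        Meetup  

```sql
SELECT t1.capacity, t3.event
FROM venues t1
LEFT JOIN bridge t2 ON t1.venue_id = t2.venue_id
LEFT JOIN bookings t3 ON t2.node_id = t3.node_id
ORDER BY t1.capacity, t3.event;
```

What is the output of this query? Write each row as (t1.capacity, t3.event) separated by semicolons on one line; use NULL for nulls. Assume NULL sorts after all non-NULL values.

Evaluate left to right. First `venues t1 LEFT JOIN bridge t2` on venue_id: 8 row(s).
Then LEFT JOIN `bookings t3` on node_id: each of those 8 rows is kept; rows whose t2.node_id has no match in t3 get NULL for t3's columns.

(50, NULL); (80, Concert); (80, Workshop); (80, NULL); (120, NULL); (200, Workshop); (250, NULL); (250, NULL)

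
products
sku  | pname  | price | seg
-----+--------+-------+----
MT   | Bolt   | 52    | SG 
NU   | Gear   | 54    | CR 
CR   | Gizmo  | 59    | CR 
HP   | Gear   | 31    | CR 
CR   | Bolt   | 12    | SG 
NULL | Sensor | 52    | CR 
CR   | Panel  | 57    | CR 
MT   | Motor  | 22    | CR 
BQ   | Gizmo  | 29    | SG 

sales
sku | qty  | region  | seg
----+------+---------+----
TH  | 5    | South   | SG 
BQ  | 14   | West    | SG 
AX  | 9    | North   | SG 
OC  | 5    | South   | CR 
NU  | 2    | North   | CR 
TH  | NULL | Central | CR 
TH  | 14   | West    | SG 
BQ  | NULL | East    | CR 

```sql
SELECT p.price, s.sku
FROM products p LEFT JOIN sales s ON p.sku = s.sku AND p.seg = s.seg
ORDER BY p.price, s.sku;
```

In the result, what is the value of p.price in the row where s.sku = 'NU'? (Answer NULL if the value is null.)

54

LEFT JOIN keeps every row from `products`; unmatched rows get NULL for `sales`'s columns.
Matching on p.sku = s.sku AND p.seg = s.seg. A NULL in a compared column never satisfies the condition.
- p (sku=MT, seg=SG) has no partner → padded with NULL.
- p (sku=NU, seg=CR) pairs with 1 row(s) of s.
- p (sku=CR, seg=CR) has no partner → padded with NULL.
- p (sku=HP, seg=CR) has no partner → padded with NULL.
- p (sku=CR, seg=SG) has no partner → padded with NULL.
- p (sku=NULL, seg=CR) has no partner → padded with NULL.
- p (sku=CR, seg=CR) has no partner → padded with NULL.
- p (sku=MT, seg=CR) has no partner → padded with NULL.
- p (sku=BQ, seg=SG) pairs with 1 row(s) of s.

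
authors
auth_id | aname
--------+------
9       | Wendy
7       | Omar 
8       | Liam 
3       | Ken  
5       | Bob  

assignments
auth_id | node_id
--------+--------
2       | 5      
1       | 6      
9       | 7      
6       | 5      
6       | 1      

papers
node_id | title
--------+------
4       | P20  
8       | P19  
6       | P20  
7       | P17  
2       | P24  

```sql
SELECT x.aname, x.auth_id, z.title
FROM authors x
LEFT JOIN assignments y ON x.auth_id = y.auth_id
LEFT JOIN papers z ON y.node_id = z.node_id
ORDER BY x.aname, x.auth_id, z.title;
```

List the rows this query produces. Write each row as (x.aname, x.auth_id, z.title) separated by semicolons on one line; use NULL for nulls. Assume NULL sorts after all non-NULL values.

(Bob, 5, NULL); (Ken, 3, NULL); (Liam, 8, NULL); (Omar, 7, NULL); (Wendy, 9, P17)

Evaluate left to right. First `authors x LEFT JOIN assignments y` on auth_id: 5 row(s).
Then LEFT JOIN `papers z` on node_id: each of those 5 rows is kept; rows whose y.node_id has no match in z get NULL for z's columns.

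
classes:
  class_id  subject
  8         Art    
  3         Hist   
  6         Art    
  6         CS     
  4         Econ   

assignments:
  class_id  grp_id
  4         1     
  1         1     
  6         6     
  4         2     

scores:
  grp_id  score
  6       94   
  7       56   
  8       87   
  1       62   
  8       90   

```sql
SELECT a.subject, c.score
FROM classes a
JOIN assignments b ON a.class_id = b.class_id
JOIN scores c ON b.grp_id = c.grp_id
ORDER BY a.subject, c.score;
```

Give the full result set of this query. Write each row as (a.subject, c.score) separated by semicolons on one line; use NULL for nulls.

(Art, 94); (CS, 94); (Econ, 62)

Joins associate left-to-right: classes INNER JOIN assignments on class_id gives 4 intermediate row(s).
Then INNER JOIN `scores c` on grp_id: keep only rows whose b.grp_id appears in c.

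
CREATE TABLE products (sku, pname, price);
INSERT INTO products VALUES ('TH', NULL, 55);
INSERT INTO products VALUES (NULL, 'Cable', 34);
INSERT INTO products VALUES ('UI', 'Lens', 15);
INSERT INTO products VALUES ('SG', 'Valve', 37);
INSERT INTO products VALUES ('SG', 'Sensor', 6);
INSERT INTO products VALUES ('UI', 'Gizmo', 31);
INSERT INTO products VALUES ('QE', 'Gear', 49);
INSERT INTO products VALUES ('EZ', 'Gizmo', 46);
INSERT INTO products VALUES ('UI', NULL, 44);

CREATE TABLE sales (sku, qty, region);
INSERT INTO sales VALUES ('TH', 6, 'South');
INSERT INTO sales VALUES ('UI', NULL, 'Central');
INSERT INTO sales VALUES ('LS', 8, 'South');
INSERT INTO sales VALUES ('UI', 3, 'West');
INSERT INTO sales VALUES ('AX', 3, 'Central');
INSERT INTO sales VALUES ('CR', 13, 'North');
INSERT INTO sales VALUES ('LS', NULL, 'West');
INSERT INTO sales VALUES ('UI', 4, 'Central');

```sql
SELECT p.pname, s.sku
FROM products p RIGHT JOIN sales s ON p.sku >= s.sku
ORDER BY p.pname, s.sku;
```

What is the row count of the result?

RIGHT JOIN keeps every row from `sales`; unmatched rows get NULL for `products`'s columns.
Matching on p.sku >= s.sku. A NULL in a compared column never satisfies the condition.
Matched pairs: 43; unmatched s rows kept: 0.
Total: 43 rows.

43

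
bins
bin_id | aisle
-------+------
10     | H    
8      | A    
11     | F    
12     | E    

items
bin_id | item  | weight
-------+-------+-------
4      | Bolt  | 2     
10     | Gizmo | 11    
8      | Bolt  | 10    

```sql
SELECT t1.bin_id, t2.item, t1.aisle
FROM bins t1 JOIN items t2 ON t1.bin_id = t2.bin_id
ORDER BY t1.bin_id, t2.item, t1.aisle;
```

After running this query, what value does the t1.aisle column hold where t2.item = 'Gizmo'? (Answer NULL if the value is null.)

INNER JOIN keeps only pairs where the ON condition holds.
Matching on t1.bin_id = t2.bin_id.
- t1 row (bin_id=10): matches 1 t2 row(s) → 1 output row(s).
- t1 row (bin_id=8): matches 1 t2 row(s) → 1 output row(s).
- t1 row (bin_id=11): no match → dropped.
- t1 row (bin_id=12): no match → dropped.

H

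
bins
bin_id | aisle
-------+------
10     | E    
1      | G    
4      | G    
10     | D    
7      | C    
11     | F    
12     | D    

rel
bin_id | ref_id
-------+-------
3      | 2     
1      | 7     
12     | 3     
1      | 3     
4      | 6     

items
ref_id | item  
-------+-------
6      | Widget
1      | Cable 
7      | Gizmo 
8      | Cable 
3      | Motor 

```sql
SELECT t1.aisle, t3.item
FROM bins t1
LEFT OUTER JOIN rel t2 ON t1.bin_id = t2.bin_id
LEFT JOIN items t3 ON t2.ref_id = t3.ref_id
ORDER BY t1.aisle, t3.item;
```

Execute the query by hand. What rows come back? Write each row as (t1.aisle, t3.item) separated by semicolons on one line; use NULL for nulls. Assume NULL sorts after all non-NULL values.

Step 1 — t1 LEFT JOIN t2 on bin_id → 8 row(s).
Then LEFT JOIN `items t3` on ref_id: each of those 8 rows is kept; rows whose t2.ref_id has no match in t3 get NULL for t3's columns.

(C, NULL); (D, Motor); (D, NULL); (E, NULL); (F, NULL); (G, Gizmo); (G, Motor); (G, Widget)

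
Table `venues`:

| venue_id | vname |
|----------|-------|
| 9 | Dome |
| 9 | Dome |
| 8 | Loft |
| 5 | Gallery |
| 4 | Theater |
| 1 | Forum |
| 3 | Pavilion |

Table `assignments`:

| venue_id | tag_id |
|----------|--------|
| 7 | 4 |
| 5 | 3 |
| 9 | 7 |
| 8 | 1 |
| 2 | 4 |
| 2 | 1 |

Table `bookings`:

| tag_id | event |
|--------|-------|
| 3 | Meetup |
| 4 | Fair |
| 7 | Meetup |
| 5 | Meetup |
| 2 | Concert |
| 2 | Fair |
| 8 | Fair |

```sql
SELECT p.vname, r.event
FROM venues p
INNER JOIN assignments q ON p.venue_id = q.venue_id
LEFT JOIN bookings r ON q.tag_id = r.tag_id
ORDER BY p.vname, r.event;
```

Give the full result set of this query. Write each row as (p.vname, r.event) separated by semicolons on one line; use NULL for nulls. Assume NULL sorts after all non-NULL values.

(Dome, Meetup); (Dome, Meetup); (Gallery, Meetup); (Loft, NULL)

Joins associate left-to-right: venues INNER JOIN assignments on venue_id gives 4 intermediate row(s).
Then LEFT JOIN `bookings r` on tag_id: each of those 4 rows is kept; rows whose q.tag_id has no match in r get NULL for r's columns.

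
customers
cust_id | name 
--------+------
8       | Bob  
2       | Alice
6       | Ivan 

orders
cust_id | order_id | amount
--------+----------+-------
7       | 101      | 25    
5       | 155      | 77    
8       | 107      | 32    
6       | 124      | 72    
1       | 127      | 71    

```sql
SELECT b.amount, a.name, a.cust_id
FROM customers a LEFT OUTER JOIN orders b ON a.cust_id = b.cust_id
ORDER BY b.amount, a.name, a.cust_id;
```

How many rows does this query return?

3

LEFT JOIN keeps every row from `customers`; unmatched rows get NULL for `orders`'s columns.
Matching on a.cust_id = b.cust_id.
Matched pairs: 2; unmatched a rows kept: 1.
Total: 2 matched + 1 padded = 3 rows.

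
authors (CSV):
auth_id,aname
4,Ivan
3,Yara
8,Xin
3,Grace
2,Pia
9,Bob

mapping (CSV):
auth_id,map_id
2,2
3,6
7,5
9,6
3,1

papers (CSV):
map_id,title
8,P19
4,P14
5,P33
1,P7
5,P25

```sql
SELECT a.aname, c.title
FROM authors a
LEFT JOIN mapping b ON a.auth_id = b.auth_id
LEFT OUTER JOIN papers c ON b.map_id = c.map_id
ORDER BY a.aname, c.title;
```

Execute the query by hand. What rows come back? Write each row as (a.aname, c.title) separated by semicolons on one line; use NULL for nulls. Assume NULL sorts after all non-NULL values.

Joins associate left-to-right: authors LEFT JOIN mapping on auth_id gives 8 intermediate row(s).
Then LEFT JOIN `papers c` on map_id: each of those 8 rows is kept; rows whose b.map_id has no match in c get NULL for c's columns.

(Bob, NULL); (Grace, P7); (Grace, NULL); (Ivan, NULL); (Pia, NULL); (Xin, NULL); (Yara, P7); (Yara, NULL)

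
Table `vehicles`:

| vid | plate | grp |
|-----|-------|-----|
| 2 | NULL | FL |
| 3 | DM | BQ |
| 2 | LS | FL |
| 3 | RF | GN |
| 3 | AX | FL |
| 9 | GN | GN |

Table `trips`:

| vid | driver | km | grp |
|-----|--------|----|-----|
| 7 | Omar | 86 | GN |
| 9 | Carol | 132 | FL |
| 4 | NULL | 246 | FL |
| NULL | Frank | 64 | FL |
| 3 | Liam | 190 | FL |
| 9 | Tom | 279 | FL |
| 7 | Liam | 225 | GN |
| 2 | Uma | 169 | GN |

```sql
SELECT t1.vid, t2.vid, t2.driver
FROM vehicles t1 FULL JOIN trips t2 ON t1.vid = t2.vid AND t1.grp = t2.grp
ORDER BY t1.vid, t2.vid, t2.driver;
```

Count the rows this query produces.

FULL OUTER JOIN keeps every row from both sides; unmatched rows get NULL for the other side's columns.
Matching on t1.vid = t2.vid AND t1.grp = t2.grp. A NULL in a compared column never satisfies the condition.
- t1 row (vid=2, grp=FL): no match → kept, t2 columns NULL.
- t1 row (vid=3, grp=BQ): no match → kept, t2 columns NULL.
- t1 row (vid=2, grp=FL): no match → kept, t2 columns NULL.
- t1 row (vid=3, grp=GN): no match → kept, t2 columns NULL.
- t1 row (vid=3, grp=FL): matches 1 t2 row(s) → 1 output row(s).
- t1 row (vid=9, grp=GN): no match → kept, t2 columns NULL.
- 7 row(s) from t2 found no t1 partner → padded with NULL.
Total: 1 matched + 12 padded = 13 rows.

13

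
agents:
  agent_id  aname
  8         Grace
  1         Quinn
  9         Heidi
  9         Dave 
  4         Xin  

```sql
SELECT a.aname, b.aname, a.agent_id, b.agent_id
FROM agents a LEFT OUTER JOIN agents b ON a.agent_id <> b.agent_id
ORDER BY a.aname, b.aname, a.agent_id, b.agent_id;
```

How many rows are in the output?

LEFT JOIN keeps every row from `agents a`; unmatched rows get NULL for `agents b`'s columns.
Matching on a.agent_id <> b.agent_id.
Matched pairs: 18; unmatched a rows kept: 0.
Total: 18 rows.

18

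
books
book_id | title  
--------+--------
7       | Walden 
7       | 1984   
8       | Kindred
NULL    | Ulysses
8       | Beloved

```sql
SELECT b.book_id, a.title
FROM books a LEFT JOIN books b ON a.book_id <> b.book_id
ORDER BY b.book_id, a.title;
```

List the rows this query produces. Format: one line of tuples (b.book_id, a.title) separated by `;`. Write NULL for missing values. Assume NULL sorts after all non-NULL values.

(7, Beloved); (7, Beloved); (7, Kindred); (7, Kindred); (8, 1984); (8, 1984); (8, Walden); (8, Walden); (NULL, Ulysses)

LEFT JOIN keeps every row from `books a`; unmatched rows get NULL for `books b`'s columns.
Matching on a.book_id <> b.book_id. A NULL in a compared column never satisfies the condition.
- a (book_id=7) pairs with 2 row(s) of b.
- a (book_id=7) pairs with 2 row(s) of b.
- a (book_id=8) pairs with 2 row(s) of b.
- a (book_id=NULL) has no partner → padded with NULL.
- a (book_id=8) pairs with 2 row(s) of b.
After projecting and ordering:
b.book_id | a.title
7 | Beloved
7 | Beloved
7 | Kindred
7 | Kindred
8 | 1984
8 | 1984
8 | Walden
8 | Walden
NULL | Ulysses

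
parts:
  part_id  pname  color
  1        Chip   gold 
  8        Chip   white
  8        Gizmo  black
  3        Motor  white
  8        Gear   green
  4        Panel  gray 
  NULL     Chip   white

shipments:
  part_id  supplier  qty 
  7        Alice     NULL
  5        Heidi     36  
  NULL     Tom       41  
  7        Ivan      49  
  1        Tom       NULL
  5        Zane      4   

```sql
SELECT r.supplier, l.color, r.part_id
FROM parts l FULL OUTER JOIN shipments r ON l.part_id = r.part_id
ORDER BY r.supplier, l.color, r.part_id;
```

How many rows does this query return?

12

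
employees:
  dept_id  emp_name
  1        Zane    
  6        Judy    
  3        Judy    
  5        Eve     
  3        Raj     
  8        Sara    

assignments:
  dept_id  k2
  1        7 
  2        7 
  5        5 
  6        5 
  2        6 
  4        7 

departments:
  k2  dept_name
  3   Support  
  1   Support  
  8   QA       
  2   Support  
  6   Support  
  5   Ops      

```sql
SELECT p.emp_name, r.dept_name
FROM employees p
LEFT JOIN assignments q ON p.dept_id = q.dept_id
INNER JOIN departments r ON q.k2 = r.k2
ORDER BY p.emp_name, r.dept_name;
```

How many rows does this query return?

Evaluate left to right. First `employees p LEFT JOIN assignments q` on dept_id: 6 row(s).
Then INNER JOIN `departments r` on k2: keep only rows whose q.k2 appears in r.
Result: 2 row(s).

2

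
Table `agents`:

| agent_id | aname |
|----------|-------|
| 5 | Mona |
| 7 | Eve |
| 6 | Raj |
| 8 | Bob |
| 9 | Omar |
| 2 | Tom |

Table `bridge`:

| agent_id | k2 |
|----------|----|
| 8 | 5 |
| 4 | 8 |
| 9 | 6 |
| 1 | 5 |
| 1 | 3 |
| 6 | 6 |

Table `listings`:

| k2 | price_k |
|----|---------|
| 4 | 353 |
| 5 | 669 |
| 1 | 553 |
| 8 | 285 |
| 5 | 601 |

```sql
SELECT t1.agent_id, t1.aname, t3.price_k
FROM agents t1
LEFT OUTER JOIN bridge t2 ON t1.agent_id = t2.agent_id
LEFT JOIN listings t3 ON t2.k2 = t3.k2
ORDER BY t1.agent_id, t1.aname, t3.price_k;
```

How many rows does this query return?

Joins associate left-to-right: agents LEFT JOIN bridge on agent_id gives 6 intermediate row(s).
Then LEFT JOIN `listings t3` on k2: each of those 6 rows is kept; rows whose t2.k2 has no match in t3 get NULL for t3's columns.
Result: 7 row(s).

7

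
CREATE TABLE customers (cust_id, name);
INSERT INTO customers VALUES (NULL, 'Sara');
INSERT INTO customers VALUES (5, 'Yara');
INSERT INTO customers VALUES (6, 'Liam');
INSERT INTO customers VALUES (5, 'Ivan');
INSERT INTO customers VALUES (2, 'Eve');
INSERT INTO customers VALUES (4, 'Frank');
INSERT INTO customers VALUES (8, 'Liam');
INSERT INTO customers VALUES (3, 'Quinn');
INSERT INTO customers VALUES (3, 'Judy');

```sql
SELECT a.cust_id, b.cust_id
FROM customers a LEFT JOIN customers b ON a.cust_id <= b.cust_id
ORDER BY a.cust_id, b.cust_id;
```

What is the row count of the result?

LEFT JOIN keeps every row from `customers a`; unmatched rows get NULL for `customers b`'s columns.
Matching on a.cust_id <= b.cust_id. A NULL in a compared column never satisfies the condition.
- a row (cust_id=NULL): no match → kept, b columns NULL.
- a row (cust_id=5): matches 4 b row(s) → 4 output row(s).
- a row (cust_id=6): matches 2 b row(s) → 2 output row(s).
- a row (cust_id=5): matches 4 b row(s) → 4 output row(s).
- a row (cust_id=2): matches 8 b row(s) → 8 output row(s).
- a row (cust_id=4): matches 5 b row(s) → 5 output row(s).
- a row (cust_id=8): matches 1 b row(s) → 1 output row(s).
- a row (cust_id=3): matches 7 b row(s) → 7 output row(s).
- a row (cust_id=3): matches 7 b row(s) → 7 output row(s).
Total: 38 matched + 1 padded = 39 rows.

39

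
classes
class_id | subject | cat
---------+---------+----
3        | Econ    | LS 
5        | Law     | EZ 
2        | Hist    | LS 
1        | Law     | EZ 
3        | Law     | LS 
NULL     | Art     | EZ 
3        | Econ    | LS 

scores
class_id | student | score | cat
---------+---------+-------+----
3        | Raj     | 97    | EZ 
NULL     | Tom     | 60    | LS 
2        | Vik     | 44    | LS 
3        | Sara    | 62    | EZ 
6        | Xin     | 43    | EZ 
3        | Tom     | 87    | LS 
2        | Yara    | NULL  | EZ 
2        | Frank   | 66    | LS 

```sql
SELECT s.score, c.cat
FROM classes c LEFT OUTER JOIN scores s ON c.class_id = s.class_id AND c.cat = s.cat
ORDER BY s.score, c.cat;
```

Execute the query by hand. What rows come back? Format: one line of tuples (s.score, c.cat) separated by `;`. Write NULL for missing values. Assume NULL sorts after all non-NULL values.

(44, LS); (66, LS); (87, LS); (87, LS); (87, LS); (NULL, EZ); (NULL, EZ); (NULL, EZ)

LEFT JOIN keeps every row from `classes`; unmatched rows get NULL for `scores`'s columns.
Matching on c.class_id = s.class_id AND c.cat = s.cat. A NULL in a compared column never satisfies the condition.
Matched pairs: 5; unmatched c rows kept: 3.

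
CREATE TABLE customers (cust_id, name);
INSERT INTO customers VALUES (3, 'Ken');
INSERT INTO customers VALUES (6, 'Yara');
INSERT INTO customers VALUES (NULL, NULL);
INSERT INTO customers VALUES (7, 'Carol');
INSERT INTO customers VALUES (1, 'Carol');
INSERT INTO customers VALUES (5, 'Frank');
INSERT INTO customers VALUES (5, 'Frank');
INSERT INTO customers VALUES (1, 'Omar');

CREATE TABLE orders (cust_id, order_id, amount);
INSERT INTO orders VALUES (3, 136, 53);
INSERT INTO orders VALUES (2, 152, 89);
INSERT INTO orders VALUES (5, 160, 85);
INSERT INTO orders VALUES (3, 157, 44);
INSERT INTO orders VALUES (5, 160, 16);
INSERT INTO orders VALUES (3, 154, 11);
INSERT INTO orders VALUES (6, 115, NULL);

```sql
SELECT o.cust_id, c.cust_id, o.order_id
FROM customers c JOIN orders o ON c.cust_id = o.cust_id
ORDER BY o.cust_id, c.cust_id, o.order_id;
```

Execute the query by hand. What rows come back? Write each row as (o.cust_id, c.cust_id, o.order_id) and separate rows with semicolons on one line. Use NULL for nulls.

INNER JOIN keeps only pairs where the ON condition holds.
Matching on c.cust_id = o.cust_id. A NULL in a compared column never satisfies the condition.
Matched pairs: 8.

(3, 3, 136); (3, 3, 154); (3, 3, 157); (5, 5, 160); (5, 5, 160); (5, 5, 160); (5, 5, 160); (6, 6, 115)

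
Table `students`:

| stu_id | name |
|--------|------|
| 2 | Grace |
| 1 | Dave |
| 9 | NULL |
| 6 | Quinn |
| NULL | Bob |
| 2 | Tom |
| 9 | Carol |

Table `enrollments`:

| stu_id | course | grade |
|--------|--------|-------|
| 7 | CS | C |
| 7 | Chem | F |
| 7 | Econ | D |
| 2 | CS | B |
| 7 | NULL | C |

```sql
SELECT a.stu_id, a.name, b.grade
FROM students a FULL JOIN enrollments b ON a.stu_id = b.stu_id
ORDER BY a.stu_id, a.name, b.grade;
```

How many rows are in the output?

FULL OUTER JOIN keeps every row from both sides; unmatched rows get NULL for the other side's columns.
Matching on a.stu_id = b.stu_id. A NULL in a compared column never satisfies the condition.
- a (stu_id=2) pairs with 1 row(s) of b.
- a (stu_id=1) has no partner → padded with NULL.
- a (stu_id=9) has no partner → padded with NULL.
- a (stu_id=6) has no partner → padded with NULL.
- a (stu_id=NULL) has no partner → padded with NULL.
- a (stu_id=2) pairs with 1 row(s) of b.
- a (stu_id=9) has no partner → padded with NULL.
- plus 4 unmatched b row(s), each kept with NULL a columns.
Total: 2 matched + 9 padded = 11 rows.

11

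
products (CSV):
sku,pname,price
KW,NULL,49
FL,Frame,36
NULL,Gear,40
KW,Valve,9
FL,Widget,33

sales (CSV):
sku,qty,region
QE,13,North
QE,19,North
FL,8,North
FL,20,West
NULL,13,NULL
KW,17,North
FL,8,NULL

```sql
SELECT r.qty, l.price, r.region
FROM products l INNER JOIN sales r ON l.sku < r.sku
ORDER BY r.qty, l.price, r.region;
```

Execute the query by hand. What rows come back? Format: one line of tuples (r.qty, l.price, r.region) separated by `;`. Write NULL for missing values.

INNER JOIN keeps only pairs where the ON condition holds.
Matching on l.sku < r.sku. A NULL in a compared column never satisfies the condition.
Matched pairs: 10.

(13, 9, North); (13, 33, North); (13, 36, North); (13, 49, North); (17, 33, North); (17, 36, North); (19, 9, North); (19, 33, North); (19, 36, North); (19, 49, North)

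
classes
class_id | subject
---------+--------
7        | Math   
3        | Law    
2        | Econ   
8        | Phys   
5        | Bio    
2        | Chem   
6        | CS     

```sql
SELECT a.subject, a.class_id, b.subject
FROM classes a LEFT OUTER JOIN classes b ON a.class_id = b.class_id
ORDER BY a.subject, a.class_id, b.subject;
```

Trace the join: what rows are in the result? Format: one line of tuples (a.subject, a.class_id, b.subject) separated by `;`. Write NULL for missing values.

LEFT JOIN keeps every row from `classes a`; unmatched rows get NULL for `classes b`'s columns.
Matching on a.class_id = b.class_id.
- a[0] class_id=7 → 1 match(es) in b → 1 row(s).
- a[1] class_id=3 → 1 match(es) in b → 1 row(s).
- a[2] class_id=2 → 2 match(es) in b → 2 row(s).
- a[3] class_id=8 → 1 match(es) in b → 1 row(s).
- a[4] class_id=5 → 1 match(es) in b → 1 row(s).
- a[5] class_id=2 → 2 match(es) in b → 2 row(s).
- a[6] class_id=6 → 1 match(es) in b → 1 row(s).
After projecting and ordering:
a.subject | a.class_id | b.subject
Bio | 5 | Bio
CS | 6 | CS
Chem | 2 | Chem
Chem | 2 | Econ
Econ | 2 | Chem
Econ | 2 | Econ
Law | 3 | Law
Math | 7 | Math
Phys | 8 | Phys

(Bio, 5, Bio); (CS, 6, CS); (Chem, 2, Chem); (Chem, 2, Econ); (Econ, 2, Chem); (Econ, 2, Econ); (Law, 3, Law); (Math, 7, Math); (Phys, 8, Phys)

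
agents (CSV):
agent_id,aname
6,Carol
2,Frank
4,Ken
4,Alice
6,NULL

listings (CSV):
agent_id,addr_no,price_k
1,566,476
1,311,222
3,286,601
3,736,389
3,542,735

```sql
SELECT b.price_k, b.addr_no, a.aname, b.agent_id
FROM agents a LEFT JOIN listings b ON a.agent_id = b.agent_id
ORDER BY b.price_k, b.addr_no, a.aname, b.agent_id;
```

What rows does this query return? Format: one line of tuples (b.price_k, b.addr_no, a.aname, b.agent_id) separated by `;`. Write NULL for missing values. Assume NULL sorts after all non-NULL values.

(NULL, NULL, Alice, NULL); (NULL, NULL, Carol, NULL); (NULL, NULL, Frank, NULL); (NULL, NULL, Ken, NULL); (NULL, NULL, NULL, NULL)

LEFT JOIN keeps every row from `agents`; unmatched rows get NULL for `listings`'s columns.
Matching on a.agent_id = b.agent_id.
- a[0] agent_id=6 → no match; kept with NULLs on the b side.
- a[1] agent_id=2 → no match; kept with NULLs on the b side.
- a[2] agent_id=4 → no match; kept with NULLs on the b side.
- a[3] agent_id=4 → no match; kept with NULLs on the b side.
- a[4] agent_id=6 → no match; kept with NULLs on the b side.
After projecting and ordering:
b.price_k | b.addr_no | a.aname | b.agent_id
NULL | NULL | Alice | NULL
NULL | NULL | Carol | NULL
NULL | NULL | Frank | NULL
NULL | NULL | Ken | NULL
NULL | NULL | NULL | NULL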